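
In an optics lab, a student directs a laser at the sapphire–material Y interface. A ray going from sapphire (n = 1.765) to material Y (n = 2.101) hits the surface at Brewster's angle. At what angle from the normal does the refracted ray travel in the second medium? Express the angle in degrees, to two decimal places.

θ_B = arctan(n₂/n₁) = arctan(2.101/1.765) = 49.97°.
The refracted ray is perpendicular to the reflected ray, so θ_t = 90° − θ_B = 40.03°.

θ_t ≈ 40.03°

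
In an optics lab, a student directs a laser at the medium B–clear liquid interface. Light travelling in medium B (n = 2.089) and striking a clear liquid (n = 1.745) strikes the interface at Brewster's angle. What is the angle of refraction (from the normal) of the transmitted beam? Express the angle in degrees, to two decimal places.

θ_t ≈ 50.13°

First find Brewster's angle: tan θ_B = 1.745/2.089 = 0.8353, giving θ_B = 39.87°.
At Brewster's angle the reflected and refracted rays are perpendicular, so θ_t = 90° − θ_B = 90° − 39.87° = 50.13°.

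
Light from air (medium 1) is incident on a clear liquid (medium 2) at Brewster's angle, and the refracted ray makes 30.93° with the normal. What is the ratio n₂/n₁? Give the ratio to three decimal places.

θ_B + θ_t = 90°, so θ_B = 90° − 30.93° = 59.07°.
tan θ_B = n₂/n₁, so n₂/n₁ = tan 59.07° = 1.669.

n₂/n₁ ≈ 1.669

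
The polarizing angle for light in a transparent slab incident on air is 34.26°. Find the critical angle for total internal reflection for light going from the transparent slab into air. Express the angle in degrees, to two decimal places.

tan θ_B = n₂/n₁ = tan 34.26° = 0.6811.
Total internal reflection: sin θ_c = n₂/n₁ = 0.6811.
θ_c = arcsin(0.6811) = 42.93°.

θ_c ≈ 42.93°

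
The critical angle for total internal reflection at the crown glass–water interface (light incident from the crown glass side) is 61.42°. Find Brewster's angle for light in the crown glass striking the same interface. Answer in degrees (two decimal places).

θ_B ≈ 41.29°

sin θ_c = n₂/n₁, so n₂/n₁ = sin 61.42° = 0.8782.
Brewster: tan θ_B = n₂/n₁ = 0.8782.
θ_B = arctan(0.8782) = 41.29°.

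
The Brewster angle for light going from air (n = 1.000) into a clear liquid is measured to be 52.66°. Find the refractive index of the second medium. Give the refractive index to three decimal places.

n ≈ 1.311

Brewster's law: tan θ_B = n₂/n₁ (light incident in air, refracted into a clear liquid).
n₂ = n₁ tan θ_B = 1.000 × tan 52.66° = 1.311.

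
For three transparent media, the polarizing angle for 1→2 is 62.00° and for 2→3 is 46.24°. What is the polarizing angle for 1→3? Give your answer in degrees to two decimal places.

tan θ_B(1→2) = n₂/n₁ = tan 62.00° = 1.8807.
tan θ_B(2→3) = n₃/n₂ = tan 46.24° = 1.0442.
Multiplying, n₃/n₁ = 1.8807 × 1.0442 = 1.9639, and θ_B(1→3) = arctan 1.9639 = 63.02°.

θ_B ≈ 63.02°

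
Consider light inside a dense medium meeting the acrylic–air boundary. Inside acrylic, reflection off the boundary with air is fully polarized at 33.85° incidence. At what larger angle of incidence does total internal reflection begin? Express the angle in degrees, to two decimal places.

From Brewster, n₂/n₁ = tan θ_B = tan 33.85° = 0.6707.
Then sin θ_c = n₂/n₁ = 0.6707, so θ_c = arcsin 0.6707 = 42.12°.

θ_c ≈ 42.12°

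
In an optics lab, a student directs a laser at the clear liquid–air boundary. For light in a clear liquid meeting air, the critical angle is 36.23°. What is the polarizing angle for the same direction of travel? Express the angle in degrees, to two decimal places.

sin θ_c = n₂/n₁, so n₂/n₁ = sin 36.23° = 0.5910.
Brewster: tan θ_B = n₂/n₁ = 0.5910.
θ_B = arctan(0.5910) = 30.58°.

θ_B ≈ 30.58°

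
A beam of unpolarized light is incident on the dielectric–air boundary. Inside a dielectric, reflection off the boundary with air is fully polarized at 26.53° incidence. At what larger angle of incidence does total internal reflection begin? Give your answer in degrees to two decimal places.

θ_c ≈ 29.95°

tan θ_B = n₂/n₁ = tan 26.53° = 0.4992.
Total internal reflection: sin θ_c = n₂/n₁ = 0.4992.
θ_c = arcsin(0.4992) = 29.95°.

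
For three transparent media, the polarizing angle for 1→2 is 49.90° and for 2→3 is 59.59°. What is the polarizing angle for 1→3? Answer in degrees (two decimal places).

Each Brewster angle gives a ratio: n₂/n₁ = tan 49.90° = 1.1875, n₃/n₂ = tan 59.59° = 1.7038.
So n₃/n₁ = (n₂/n₁)(n₃/n₂) = 1.1875 × 1.7038 = 2.0233.
θ_B(1→3) = arctan(2.0233) = 63.70°.

θ_B ≈ 63.70°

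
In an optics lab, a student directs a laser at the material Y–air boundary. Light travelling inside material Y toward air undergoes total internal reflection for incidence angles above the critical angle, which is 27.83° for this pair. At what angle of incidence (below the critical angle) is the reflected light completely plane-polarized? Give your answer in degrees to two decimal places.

θ_B ≈ 25.03°

At the critical angle sin θ_c = n₂/n₁, giving n₂/n₁ = sin 27.83° = 0.4668.
Then tan θ_B = n₂/n₁ = 0.4668, so θ_B = arctan 0.4668 = 25.03°.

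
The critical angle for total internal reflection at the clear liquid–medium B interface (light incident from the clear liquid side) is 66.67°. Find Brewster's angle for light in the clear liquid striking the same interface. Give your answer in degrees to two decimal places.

θ_B ≈ 42.56°

n₂/n₁ = sin θ_c = sin 66.67° = 0.9182.
tan θ_B equals the same ratio, so θ_B = arctan(0.9182) = 42.56°.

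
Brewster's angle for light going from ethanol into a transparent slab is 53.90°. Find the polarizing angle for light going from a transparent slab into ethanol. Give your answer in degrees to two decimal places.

θ_B' ≈ 36.10°

The two Brewster angles are complementary: θ_B' = 90° − θ_B = 90° − 53.90° = 36.10°.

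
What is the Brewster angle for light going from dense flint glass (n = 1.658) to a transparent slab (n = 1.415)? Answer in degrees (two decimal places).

θ_B ≈ 40.48°

At Brewster's angle the reflected and refracted rays are perpendicular, which with Snell's law gives tan θ_B = n₂/n₁.
Brewster's condition: tan θ_B = n₂/n₁ = 1.415/1.658 = 0.8534.
θ_B = arctan(0.8534) = 40.48°.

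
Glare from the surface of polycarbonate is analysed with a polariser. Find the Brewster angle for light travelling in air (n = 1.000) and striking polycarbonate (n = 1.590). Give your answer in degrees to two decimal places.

Brewster's condition: tan θ_B = n₂/n₁ = 1.590/1.000 = 1.5900.
θ_B = arctan(1.5900) = 57.83°.

θ_B ≈ 57.83°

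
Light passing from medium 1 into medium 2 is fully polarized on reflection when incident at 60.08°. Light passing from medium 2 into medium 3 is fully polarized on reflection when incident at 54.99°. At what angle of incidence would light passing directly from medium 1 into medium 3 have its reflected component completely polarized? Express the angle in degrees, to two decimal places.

n₂/n₁ = tan 60.08° = 1.7376 and n₃/n₂ = tan 54.99° = 1.4276.
n₃/n₁ = 2.4807. Then tan θ_B(1→3) = n₃/n₁, so θ_B(1→3) = arctan(2.4807) = 68.05°.

θ_B ≈ 68.05°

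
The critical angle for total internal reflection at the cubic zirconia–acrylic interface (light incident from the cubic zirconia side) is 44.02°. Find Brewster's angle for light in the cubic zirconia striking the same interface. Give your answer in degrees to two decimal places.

θ_B ≈ 34.80°

At the critical angle sin θ_c = n₂/n₁, giving n₂/n₁ = sin 44.02° = 0.6949.
Then tan θ_B = n₂/n₁ = 0.6949, so θ_B = arctan 0.6949 = 34.80°.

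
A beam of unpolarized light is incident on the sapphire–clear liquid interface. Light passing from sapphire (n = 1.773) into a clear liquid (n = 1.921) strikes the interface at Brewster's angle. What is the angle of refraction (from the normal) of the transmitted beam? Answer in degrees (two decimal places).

θ_t ≈ 42.71°

First find Brewster's angle: tan θ_B = 1.921/1.773 = 1.0835, giving θ_B = 47.29°.
Since θ_B + θ_t = 90° at Brewster incidence, θ_t = 90° − 47.29° = 42.71°.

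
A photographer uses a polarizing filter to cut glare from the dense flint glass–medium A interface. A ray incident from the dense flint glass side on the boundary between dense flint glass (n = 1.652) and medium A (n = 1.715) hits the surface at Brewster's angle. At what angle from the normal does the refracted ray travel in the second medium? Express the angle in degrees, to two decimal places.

First find Brewster's angle: tan θ_B = 1.715/1.652 = 1.0381, giving θ_B = 46.07°.
The refracted ray is perpendicular to the reflected ray, so θ_t = 90° − θ_B = 43.93°.

θ_t ≈ 43.93°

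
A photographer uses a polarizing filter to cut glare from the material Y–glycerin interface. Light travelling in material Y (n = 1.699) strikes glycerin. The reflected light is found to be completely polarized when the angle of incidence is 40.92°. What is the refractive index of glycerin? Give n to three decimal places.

At Brewster's angle, tan θ_B = n₂/n₁ with n₁ on the incident side (material Y) and n₂ on the transmitted side (glycerin).
n₂ = n₁ tan θ_B = 1.699 × tan 40.92° = 1.473.

n ≈ 1.473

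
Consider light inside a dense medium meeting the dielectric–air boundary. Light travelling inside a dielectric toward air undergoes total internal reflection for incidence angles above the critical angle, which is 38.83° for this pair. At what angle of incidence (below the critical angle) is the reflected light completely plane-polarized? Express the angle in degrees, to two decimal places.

θ_B ≈ 32.09°

At the critical angle sin θ_c = n₂/n₁, giving n₂/n₁ = sin 38.83° = 0.6270.
Then tan θ_B = n₂/n₁ = 0.6270, so θ_B = arctan 0.6270 = 32.09°.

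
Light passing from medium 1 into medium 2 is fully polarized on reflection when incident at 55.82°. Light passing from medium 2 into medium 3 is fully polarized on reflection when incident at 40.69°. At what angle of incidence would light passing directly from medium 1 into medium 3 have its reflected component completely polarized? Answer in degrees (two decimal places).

θ_B ≈ 51.70°

tan θ_B(1→2) = n₂/n₁ = tan 55.82° = 1.4726.
tan θ_B(2→3) = n₃/n₂ = tan 40.69° = 0.8598.
n₃/n₁ = 1.2662. Then tan θ_B(1→3) = n₃/n₁, so θ_B(1→3) = arctan(1.2662) = 51.70°.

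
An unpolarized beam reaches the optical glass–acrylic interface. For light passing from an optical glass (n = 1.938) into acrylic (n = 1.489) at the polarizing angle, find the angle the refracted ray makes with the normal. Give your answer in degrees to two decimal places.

First find Brewster's angle: tan θ_B = 1.489/1.938 = 0.7683, giving θ_B = 37.54°.
At Brewster's angle the reflected and refracted rays are perpendicular, so θ_t = 90° − θ_B = 90° − 37.54° = 52.46°.

θ_t ≈ 52.46°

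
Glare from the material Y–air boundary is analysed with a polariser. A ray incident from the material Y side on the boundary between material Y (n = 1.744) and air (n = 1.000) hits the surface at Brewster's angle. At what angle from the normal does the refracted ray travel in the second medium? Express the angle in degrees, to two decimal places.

θ_t ≈ 60.17°

θ_B = arctan(n₂/n₁) = arctan(1.000/1.744) = 29.83°.
Since θ_B + θ_t = 90° at Brewster incidence, θ_t = 90° − 29.83° = 60.17°.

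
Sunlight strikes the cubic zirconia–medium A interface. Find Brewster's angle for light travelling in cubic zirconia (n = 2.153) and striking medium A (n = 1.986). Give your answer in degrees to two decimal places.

θ_B ≈ 42.69°

Here n₂/n₁ = 1.986/2.153 = 0.9224, and Brewster's law gives tan θ_B = n₂/n₁. Taking the arctangent, θ_B = 42.69°.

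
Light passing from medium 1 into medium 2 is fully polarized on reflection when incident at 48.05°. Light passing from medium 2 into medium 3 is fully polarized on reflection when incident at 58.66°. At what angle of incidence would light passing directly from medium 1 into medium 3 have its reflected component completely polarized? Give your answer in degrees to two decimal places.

θ_B ≈ 61.31°

Each Brewster angle gives a ratio: n₂/n₁ = tan 48.05° = 1.1126, n₃/n₂ = tan 58.66° = 1.6421.
So n₃/n₁ = (n₂/n₁)(n₃/n₂) = 1.1126 × 1.6421 = 1.8270.
θ_B(1→3) = arctan(1.8270) = 61.31°.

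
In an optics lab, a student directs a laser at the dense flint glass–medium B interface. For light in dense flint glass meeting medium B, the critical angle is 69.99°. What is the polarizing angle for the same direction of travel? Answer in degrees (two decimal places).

sin θ_c = n₂/n₁, so n₂/n₁ = sin 69.99° = 0.9396.
Brewster: tan θ_B = n₂/n₁ = 0.9396.
θ_B = arctan(0.9396) = 43.22°.

θ_B ≈ 43.22°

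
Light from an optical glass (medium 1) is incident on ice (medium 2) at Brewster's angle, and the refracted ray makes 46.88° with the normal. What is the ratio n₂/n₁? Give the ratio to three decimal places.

n₂/n₁ ≈ 0.936

At Brewster incidence θ_B = 90° − θ_t = 90° − 46.88° = 43.12°.
tan θ_B = n₂/n₁, so n₂/n₁ = tan 43.12° = 0.936.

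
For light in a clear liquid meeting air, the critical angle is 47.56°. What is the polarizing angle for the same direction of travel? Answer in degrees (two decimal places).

θ_B ≈ 36.43°

sin θ_c = n₂/n₁, so n₂/n₁ = sin 47.56° = 0.7380.
Brewster: tan θ_B = n₂/n₁ = 0.7380.
θ_B = arctan(0.7380) = 36.43°.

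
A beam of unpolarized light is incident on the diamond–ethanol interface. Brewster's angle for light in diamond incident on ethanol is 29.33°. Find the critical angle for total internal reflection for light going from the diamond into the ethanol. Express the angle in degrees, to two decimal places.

θ_c ≈ 34.18°

n₂/n₁ = tan 29.33° = 0.5619; the critical angle satisfies sin θ_c = n₂/n₁.
θ_c = arcsin(0.5619) = 34.18°.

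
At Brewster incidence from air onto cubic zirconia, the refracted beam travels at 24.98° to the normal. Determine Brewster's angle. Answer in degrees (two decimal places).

Brewster's condition makes the reflected and refracted beams perpendicular: θ_B + θ_t = 90°.
So θ_B = 90° − θ_t = 90° − 24.98° = 65.02°.

θ_B ≈ 65.02°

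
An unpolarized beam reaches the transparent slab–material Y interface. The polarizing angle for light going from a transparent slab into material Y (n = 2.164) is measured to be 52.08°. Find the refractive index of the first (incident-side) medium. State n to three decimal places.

n ≈ 1.686

Full polarization of the reflected beam means tan θ_B = n₂/n₁, where n₁ is the incident medium (a transparent slab).
n₁ = n₂ / tan θ_B = 2.164 / tan 52.08° = 1.686.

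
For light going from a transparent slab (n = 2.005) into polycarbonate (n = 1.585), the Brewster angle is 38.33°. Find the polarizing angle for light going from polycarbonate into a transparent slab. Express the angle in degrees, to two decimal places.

Reversing the direction swaps n₁ and n₂, so tan θ_B' = 1/tan θ_B and θ_B' = 90° − θ_B.
Hence θ_B' = 90° − 38.33° = 51.67°.

θ_B' ≈ 51.67°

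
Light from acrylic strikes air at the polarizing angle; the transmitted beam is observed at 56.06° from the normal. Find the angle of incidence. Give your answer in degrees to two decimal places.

θ_B ≈ 33.94°

Brewster's condition makes the reflected and refracted beams perpendicular: θ_B + θ_t = 90°.
θ_B = 90° − 56.06° = 33.94°.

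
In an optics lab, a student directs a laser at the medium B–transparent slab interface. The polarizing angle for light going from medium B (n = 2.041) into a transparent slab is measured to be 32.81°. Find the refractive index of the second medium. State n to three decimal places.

Brewster's law: tan θ_B = n₂/n₁ (light incident in medium B, refracted into a transparent slab).
n₂ = n₁ tan θ_B = 2.041 × tan 32.81° = 1.316.

n ≈ 1.316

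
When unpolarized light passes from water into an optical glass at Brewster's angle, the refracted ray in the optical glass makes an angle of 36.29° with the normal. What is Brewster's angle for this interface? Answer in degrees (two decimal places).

At Brewster's angle the reflected and refracted rays are perpendicular, so θ_B + θ_t = 90°.
θ_B = 90° − 36.29° = 53.71°.

θ_B ≈ 53.71°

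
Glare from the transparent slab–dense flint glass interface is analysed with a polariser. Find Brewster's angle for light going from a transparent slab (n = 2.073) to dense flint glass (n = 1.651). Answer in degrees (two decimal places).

θ_B ≈ 38.53°

tan θ_B = n₂/n₁ = 1.651/2.073 = 0.7964.
θ_B = arctan(0.7964) = 38.53°.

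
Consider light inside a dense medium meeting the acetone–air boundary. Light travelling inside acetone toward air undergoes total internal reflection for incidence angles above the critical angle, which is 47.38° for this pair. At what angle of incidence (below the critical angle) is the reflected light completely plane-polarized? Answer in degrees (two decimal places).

θ_B ≈ 36.35°

At the critical angle sin θ_c = n₂/n₁, giving n₂/n₁ = sin 47.38° = 0.7359.
Then tan θ_B = n₂/n₁ = 0.7359, so θ_B = arctan 0.7359 = 36.35°.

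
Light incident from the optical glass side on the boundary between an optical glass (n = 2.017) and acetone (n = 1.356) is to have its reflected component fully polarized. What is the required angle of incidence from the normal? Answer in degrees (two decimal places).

θ_B ≈ 33.91°

Brewster's condition: tan θ_B = n₂/n₁ = 1.356/2.017 = 0.6723.
θ_B = arctan(0.6723) = 33.91°.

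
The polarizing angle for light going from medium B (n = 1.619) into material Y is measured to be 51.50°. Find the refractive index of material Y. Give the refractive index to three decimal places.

Full polarization of the reflected beam means tan θ_B = n₂/n₁, where n₁ is the incident medium (medium B).
n₂ = n₁ tan θ_B = 1.619 × tan 51.50° = 2.035.

n ≈ 2.035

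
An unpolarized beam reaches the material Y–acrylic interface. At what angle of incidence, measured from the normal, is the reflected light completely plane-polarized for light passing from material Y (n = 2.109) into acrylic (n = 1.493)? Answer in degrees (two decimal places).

The reflected p-component vanishes when tan θ_B = n₂/n₁.
Here n₂/n₁ = 1.493/2.109 = 0.7079, and Brewster's law gives tan θ_B = n₂/n₁.
θ_B = arctan(0.7079) = 35.30°.

θ_B ≈ 35.30°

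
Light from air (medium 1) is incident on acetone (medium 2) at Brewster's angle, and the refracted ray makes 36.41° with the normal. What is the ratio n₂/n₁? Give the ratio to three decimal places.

n₂/n₁ ≈ 1.356

θ_B + θ_t = 90°, so θ_B = 90° − 36.41° = 53.59°.
tan θ_B = n₂/n₁, so n₂/n₁ = tan 53.59° = 1.356.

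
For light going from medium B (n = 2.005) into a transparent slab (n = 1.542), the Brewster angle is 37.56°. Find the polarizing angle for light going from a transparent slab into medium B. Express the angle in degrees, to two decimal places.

tan θ_B' = n₁/n₂ = 1/tan θ_B, so θ_B' = 90° − θ_B.
θ_B' = 90° − 37.56° = 52.44°.

θ_B' ≈ 52.44°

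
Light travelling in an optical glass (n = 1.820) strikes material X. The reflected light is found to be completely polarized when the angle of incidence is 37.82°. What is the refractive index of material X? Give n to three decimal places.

At the polarizing angle, tan θ_B = n₂/n₁ with n₁ on the incident side (an optical glass) and n₂ on the transmitted side (material X).
n₂ = n₁ tan θ_B = 1.820 × tan 37.82° = 1.413.

n ≈ 1.413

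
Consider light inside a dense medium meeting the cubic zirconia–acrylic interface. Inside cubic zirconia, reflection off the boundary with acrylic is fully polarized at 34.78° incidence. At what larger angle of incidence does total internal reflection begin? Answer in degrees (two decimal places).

n₂/n₁ = tan 34.78° = 0.6945; the critical angle satisfies sin θ_c = n₂/n₁.
θ_c = arcsin(0.6945) = 43.99°.

θ_c ≈ 43.99°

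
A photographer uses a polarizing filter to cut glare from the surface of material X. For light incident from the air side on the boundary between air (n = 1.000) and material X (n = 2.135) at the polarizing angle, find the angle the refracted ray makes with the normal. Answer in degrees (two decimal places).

θ_t ≈ 25.10°

tan θ_B = n₂/n₁ = 2.135/1.000 = 2.1350, so θ_B = 64.90°.
Since θ_B + θ_t = 90° at Brewster incidence, θ_t = 90° − 64.90° = 25.10°.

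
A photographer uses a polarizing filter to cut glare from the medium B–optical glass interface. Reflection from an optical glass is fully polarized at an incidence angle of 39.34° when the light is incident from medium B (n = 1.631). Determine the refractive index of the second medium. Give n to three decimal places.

n ≈ 1.337

Brewster's law: tan θ_B = n₂/n₁ (light incident in medium B, refracted into an optical glass).
n₂ = n₁ tan θ_B = 1.631 × tan 39.34° = 1.337.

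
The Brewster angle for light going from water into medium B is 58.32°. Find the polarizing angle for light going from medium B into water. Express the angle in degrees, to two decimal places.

tan θ_B' = n₁/n₂ = 1/tan θ_B, so θ_B' = 90° − θ_B.
θ_B' = 90° − 58.32° = 31.68°.

θ_B' ≈ 31.68°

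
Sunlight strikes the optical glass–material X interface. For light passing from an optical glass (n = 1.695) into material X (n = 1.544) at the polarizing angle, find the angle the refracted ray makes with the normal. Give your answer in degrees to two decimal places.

First find Brewster's angle: tan θ_B = 1.544/1.695 = 0.9109, giving θ_B = 42.33°.
At Brewster's angle the reflected and refracted rays are perpendicular, so θ_t = 90° − θ_B = 90° − 42.33° = 47.67°.

θ_t ≈ 47.67°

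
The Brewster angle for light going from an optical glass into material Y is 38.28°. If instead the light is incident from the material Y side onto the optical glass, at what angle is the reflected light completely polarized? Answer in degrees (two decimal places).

Reversing the direction swaps n₁ and n₂, so tan θ_B' = 1/tan θ_B and θ_B' = 90° − θ_B.
Hence θ_B' = 90° − 38.28° = 51.72°.

θ_B' ≈ 51.72°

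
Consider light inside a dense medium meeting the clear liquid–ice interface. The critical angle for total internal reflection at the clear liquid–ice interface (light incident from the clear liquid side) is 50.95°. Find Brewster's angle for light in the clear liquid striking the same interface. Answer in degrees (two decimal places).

θ_B ≈ 37.83°

n₂/n₁ = sin θ_c = sin 50.95° = 0.7766.
tan θ_B equals the same ratio, so θ_B = arctan(0.7766) = 37.83°.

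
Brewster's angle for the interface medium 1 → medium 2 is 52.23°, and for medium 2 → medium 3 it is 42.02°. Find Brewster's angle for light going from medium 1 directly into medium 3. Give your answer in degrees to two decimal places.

n₂/n₁ = tan 52.23° = 1.2906 and n₃/n₂ = tan 42.02° = 0.9010.
n₃/n₁ = 1.1629. Then tan θ_B(1→3) = n₃/n₁, so θ_B(1→3) = arctan(1.1629) = 49.31°.

θ_B ≈ 49.31°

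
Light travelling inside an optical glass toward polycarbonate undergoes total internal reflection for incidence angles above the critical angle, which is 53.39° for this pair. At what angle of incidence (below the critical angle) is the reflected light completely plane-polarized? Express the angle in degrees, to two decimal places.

n₂/n₁ = sin θ_c = sin 53.39° = 0.8027.
tan θ_B equals the same ratio, so θ_B = arctan(0.8027) = 38.75°.

θ_B ≈ 38.75°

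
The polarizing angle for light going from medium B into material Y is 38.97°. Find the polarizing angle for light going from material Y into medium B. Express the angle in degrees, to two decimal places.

tan θ_B' = n₁/n₂ = 1/tan θ_B, so θ_B' = 90° − θ_B.
θ_B' = 90° − 38.97° = 51.03°.

θ_B' ≈ 51.03°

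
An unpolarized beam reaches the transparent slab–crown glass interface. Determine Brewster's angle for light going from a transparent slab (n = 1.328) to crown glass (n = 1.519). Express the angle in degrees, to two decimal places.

θ_B ≈ 48.84°

Here n₂/n₁ = 1.519/1.328 = 1.1438, and Brewster's law gives tan θ_B = n₂/n₁.
θ_B = arctan(1.1438) = 48.84°.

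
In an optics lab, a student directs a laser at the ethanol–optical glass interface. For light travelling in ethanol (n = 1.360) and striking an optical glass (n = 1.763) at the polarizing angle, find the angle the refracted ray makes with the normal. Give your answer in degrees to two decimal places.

θ_t ≈ 37.65°

First find Brewster's angle: tan θ_B = 1.763/1.360 = 1.2963, giving θ_B = 52.35°.
At Brewster's angle the reflected and refracted rays are perpendicular, so θ_t = 90° − θ_B = 90° − 52.35° = 37.65°.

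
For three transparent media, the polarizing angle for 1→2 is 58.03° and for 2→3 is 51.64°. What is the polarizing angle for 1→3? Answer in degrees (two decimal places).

θ_B ≈ 63.71°

Each Brewster angle gives a ratio: n₂/n₁ = tan 58.03° = 1.6022, n₃/n₂ = tan 51.64° = 1.2635.
So n₃/n₁ = (n₂/n₁)(n₃/n₂) = 1.6022 × 1.2635 = 2.0244.
θ_B(1→3) = arctan(2.0244) = 63.71°.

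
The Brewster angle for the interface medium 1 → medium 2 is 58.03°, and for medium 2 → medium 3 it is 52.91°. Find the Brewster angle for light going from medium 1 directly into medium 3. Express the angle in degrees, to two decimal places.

θ_B ≈ 64.74°

tan θ_B(1→2) = n₂/n₁ = tan 58.03° = 1.6022.
tan θ_B(2→3) = n₃/n₂ = tan 52.91° = 1.3227.
Multiplying, n₃/n₁ = 1.6022 × 1.3227 = 2.1193, and θ_B(1→3) = arctan 2.1193 = 64.74°.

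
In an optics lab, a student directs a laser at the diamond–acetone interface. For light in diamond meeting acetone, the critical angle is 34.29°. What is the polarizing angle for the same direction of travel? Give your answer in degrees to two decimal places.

θ_B ≈ 29.40°

n₂/n₁ = sin θ_c = sin 34.29° = 0.5634.
tan θ_B equals the same ratio, so θ_B = arctan(0.5634) = 29.40°.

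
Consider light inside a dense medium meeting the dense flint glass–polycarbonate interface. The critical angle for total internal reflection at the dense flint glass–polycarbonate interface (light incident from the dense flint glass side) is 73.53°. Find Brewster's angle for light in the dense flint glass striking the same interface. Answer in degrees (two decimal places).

θ_B ≈ 43.80°

n₂/n₁ = sin θ_c = sin 73.53° = 0.9590.
tan θ_B equals the same ratio, so θ_B = arctan(0.9590) = 43.80°.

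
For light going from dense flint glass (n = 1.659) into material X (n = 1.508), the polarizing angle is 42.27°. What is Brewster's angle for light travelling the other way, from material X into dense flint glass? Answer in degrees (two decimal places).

Reversing the direction swaps n₁ and n₂, so tan θ_B' = 1/tan θ_B and θ_B' = 90° − θ_B.
Hence θ_B' = 90° − 42.27° = 47.73°.

θ_B' ≈ 47.73°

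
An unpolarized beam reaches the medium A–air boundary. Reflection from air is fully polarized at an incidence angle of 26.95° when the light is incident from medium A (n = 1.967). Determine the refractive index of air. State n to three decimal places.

n ≈ 1.000

Full polarization of the reflected beam means tan θ_B = n₂/n₁, where n₁ is the incident medium (medium A).
n₂ = n₁ tan θ_B = 1.967 × tan 26.95° = 1.000.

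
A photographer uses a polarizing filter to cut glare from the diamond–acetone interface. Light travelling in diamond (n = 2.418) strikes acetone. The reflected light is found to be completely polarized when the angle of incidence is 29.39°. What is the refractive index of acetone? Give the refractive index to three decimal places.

n ≈ 1.362

Brewster's law: tan θ_B = n₂/n₁ (light incident in diamond, refracted into acetone).
n₂ = n₁ tan θ_B = 2.418 × tan 29.39° = 1.362.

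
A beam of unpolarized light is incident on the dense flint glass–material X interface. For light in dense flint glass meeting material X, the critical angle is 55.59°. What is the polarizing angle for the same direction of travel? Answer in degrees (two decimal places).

n₂/n₁ = sin θ_c = sin 55.59° = 0.8250.
tan θ_B equals the same ratio, so θ_B = arctan(0.8250) = 39.52°.

θ_B ≈ 39.52°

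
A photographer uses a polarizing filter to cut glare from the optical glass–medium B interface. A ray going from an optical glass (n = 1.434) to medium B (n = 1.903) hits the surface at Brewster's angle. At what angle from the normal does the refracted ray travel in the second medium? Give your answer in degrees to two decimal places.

θ_B = arctan(n₂/n₁) = arctan(1.903/1.434) = 53.00°.
Since θ_B + θ_t = 90° at Brewster incidence, θ_t = 90° − 53.00° = 37.00°.

θ_t ≈ 37.00°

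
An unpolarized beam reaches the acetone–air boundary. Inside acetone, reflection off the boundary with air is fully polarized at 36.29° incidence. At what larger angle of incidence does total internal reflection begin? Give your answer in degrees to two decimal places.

θ_c ≈ 47.25°

tan θ_B = n₂/n₁ = tan 36.29° = 0.7343.
Total internal reflection: sin θ_c = n₂/n₁ = 0.7343.
θ_c = arcsin(0.7343) = 47.25°.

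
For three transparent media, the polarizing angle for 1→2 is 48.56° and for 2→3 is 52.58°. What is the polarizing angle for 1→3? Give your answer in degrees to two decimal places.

Each Brewster angle gives a ratio: n₂/n₁ = tan 48.56° = 1.1327, n₃/n₂ = tan 52.58° = 1.3070.
Multiplying, n₃/n₁ = 1.1327 × 1.3070 = 1.4804, and θ_B(1→3) = arctan 1.4804 = 55.96°.

θ_B ≈ 55.96°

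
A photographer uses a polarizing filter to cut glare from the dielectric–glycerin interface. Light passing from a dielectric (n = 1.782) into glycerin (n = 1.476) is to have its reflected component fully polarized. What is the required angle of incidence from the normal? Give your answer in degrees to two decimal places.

The reflected p-component vanishes when tan θ_B = n₂/n₁.
tan θ_B = n₂/n₁ = 1.476/1.782 = 0.8283. Taking the arctangent, θ_B = 39.63°.

θ_B ≈ 39.63°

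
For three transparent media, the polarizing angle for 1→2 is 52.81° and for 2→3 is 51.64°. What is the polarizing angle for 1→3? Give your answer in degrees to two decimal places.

θ_B ≈ 59.01°

tan θ_B(1→2) = n₂/n₁ = tan 52.81° = 1.3179.
tan θ_B(2→3) = n₃/n₂ = tan 51.64° = 1.2635.
So n₃/n₁ = (n₂/n₁)(n₃/n₂) = 1.3179 × 1.2635 = 1.6652.
θ_B(1→3) = arctan(1.6652) = 59.01°.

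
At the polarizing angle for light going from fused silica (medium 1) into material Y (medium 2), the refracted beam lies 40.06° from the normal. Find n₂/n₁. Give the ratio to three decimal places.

At Brewster incidence θ_B = 90° − θ_t = 90° − 40.06° = 49.94°.
Then n₂/n₁ = tan θ_B = tan 49.94° = 1.189.

n₂/n₁ ≈ 1.189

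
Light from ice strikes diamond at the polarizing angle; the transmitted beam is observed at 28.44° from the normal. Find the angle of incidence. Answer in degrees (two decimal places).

At Brewster's angle the reflected and refracted rays are perpendicular, so θ_B + θ_t = 90°.
So θ_B = 90° − θ_t = 90° − 28.44° = 61.56°.

θ_B ≈ 61.56°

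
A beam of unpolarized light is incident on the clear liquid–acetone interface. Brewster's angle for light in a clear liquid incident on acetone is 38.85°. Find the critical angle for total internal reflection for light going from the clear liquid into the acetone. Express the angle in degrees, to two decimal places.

From Brewster, n₂/n₁ = tan θ_B = tan 38.85° = 0.8055.
Then sin θ_c = n₂/n₁ = 0.8055, so θ_c = arcsin 0.8055 = 53.65°.

θ_c ≈ 53.65°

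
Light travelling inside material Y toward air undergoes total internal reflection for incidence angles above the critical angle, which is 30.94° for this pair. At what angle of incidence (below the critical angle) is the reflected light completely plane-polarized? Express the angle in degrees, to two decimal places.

sin θ_c = n₂/n₁, so n₂/n₁ = sin 30.94° = 0.5141.
Brewster: tan θ_B = n₂/n₁ = 0.5141.
θ_B = arctan(0.5141) = 27.21°.

θ_B ≈ 27.21°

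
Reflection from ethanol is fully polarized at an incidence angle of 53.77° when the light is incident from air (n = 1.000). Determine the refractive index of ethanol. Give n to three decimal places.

n ≈ 1.365

Brewster's law: tan θ_B = n₂/n₁ (light incident in air, refracted into ethanol).
n₂ = n₁ tan θ_B = 1.000 × tan 53.77° = 1.365.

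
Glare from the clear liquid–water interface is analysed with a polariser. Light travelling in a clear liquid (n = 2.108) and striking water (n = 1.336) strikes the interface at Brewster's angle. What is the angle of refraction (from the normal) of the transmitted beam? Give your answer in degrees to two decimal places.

θ_t ≈ 57.63°

First find Brewster's angle: tan θ_B = 1.336/2.108 = 0.6338, giving θ_B = 32.37°.
The refracted ray is perpendicular to the reflected ray, so θ_t = 90° − θ_B = 57.63°.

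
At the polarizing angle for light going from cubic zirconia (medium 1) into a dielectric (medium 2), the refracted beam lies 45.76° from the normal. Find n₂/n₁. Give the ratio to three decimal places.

n₂/n₁ ≈ 0.974

At Brewster incidence θ_B = 90° − θ_t = 90° − 45.76° = 44.24°.
Then n₂/n₁ = tan θ_B = tan 44.24° = 0.974.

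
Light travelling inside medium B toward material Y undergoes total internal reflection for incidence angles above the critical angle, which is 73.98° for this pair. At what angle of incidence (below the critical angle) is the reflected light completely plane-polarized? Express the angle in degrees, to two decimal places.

θ_B ≈ 43.87°

n₂/n₁ = sin θ_c = sin 73.98° = 0.9612.
tan θ_B equals the same ratio, so θ_B = arctan(0.9612) = 43.87°.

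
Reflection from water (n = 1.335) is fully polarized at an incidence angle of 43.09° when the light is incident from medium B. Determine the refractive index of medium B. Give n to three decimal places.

Brewster's law: tan θ_B = n₂/n₁ (light incident in medium B, refracted into water).
n₁ = n₂ / tan θ_B = 1.335 / tan 43.09° = 1.427.

n ≈ 1.427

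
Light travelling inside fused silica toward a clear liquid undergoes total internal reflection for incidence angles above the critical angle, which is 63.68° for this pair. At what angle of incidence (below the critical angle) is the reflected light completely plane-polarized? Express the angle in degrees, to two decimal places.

θ_B ≈ 41.87°

At the critical angle sin θ_c = n₂/n₁, giving n₂/n₁ = sin 63.68° = 0.8963.
Then tan θ_B = n₂/n₁ = 0.8963, so θ_B = arctan 0.8963 = 41.87°.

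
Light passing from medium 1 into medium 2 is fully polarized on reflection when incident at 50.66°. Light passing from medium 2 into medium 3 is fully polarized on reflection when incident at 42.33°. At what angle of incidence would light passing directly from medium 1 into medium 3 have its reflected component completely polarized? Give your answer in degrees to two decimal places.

Each Brewster angle gives a ratio: n₂/n₁ = tan 50.66° = 1.2200, n₃/n₂ = tan 42.33° = 0.9109.
n₃/n₁ = 1.1113. Then tan θ_B(1→3) = n₃/n₁, so θ_B(1→3) = arctan(1.1113) = 48.02°.

θ_B ≈ 48.02°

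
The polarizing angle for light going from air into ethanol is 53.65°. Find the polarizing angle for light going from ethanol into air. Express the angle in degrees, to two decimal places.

Reversing the direction swaps n₁ and n₂, so tan θ_B' = 1/tan θ_B and θ_B' = 90° − θ_B.
Hence θ_B' = 90° − 53.65° = 36.35°.

θ_B' ≈ 36.35°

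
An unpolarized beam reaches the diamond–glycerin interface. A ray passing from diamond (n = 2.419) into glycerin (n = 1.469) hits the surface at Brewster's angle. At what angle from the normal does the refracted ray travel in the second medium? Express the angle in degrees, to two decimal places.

θ_t ≈ 58.73°

First find Brewster's angle: tan θ_B = 1.469/2.419 = 0.6073, giving θ_B = 31.27°.
At Brewster's angle the reflected and refracted rays are perpendicular, so θ_t = 90° − θ_B = 90° − 31.27° = 58.73°.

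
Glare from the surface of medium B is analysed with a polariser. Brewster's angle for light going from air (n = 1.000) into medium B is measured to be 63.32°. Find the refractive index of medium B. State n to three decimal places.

n ≈ 1.990

Brewster's law: tan θ_B = n₂/n₁ (light incident in air, refracted into medium B).
n₂ = n₁ tan θ_B = 1.000 × tan 63.32° = 1.990.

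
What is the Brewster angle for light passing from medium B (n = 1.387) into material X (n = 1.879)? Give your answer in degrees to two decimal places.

θ_B ≈ 53.57°

The reflected p-component vanishes when tan θ_B = n₂/n₁.
Here n₂/n₁ = 1.879/1.387 = 1.3547, and Brewster's law gives tan θ_B = n₂/n₁. Taking the arctangent, θ_B = 53.57°.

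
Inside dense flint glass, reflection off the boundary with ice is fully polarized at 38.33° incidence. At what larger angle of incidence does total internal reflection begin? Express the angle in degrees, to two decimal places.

From Brewster, n₂/n₁ = tan θ_B = tan 38.33° = 0.7906.
Then sin θ_c = n₂/n₁ = 0.7906, so θ_c = arcsin 0.7906 = 52.24°.

θ_c ≈ 52.24°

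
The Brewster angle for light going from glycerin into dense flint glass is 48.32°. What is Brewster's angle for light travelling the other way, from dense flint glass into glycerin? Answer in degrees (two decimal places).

θ_B' ≈ 41.68°

tan θ_B' = n₁/n₂ = 1/tan θ_B, so θ_B' = 90° − θ_B.
θ_B' = 90° − 48.32° = 41.68°.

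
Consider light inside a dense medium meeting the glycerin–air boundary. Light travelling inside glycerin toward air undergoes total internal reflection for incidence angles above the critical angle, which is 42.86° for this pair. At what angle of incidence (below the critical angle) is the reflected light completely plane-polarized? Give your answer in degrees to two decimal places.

θ_B ≈ 34.22°

n₂/n₁ = sin θ_c = sin 42.86° = 0.6802.
tan θ_B equals the same ratio, so θ_B = arctan(0.6802) = 34.22°.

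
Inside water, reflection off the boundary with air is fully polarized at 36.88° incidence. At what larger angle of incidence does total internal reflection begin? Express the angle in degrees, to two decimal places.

n₂/n₁ = tan 36.88° = 0.7503; the critical angle satisfies sin θ_c = n₂/n₁.
θ_c = arcsin(0.7503) = 48.61°.

θ_c ≈ 48.61°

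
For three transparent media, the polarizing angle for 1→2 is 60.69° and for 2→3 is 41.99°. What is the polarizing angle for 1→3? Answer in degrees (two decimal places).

n₂/n₁ = tan 60.69° = 1.7813 and n₃/n₂ = tan 41.99° = 0.9001.
n₃/n₁ = 1.6033. Then tan θ_B(1→3) = n₃/n₁, so θ_B(1→3) = arctan(1.6033) = 58.05°.

θ_B ≈ 58.05°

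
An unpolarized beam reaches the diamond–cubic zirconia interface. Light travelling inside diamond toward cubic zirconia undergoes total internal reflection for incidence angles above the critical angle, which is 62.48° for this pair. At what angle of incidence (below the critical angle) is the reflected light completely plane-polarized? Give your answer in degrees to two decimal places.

θ_B ≈ 41.57°

At the critical angle sin θ_c = n₂/n₁, giving n₂/n₁ = sin 62.48° = 0.8868.
Then tan θ_B = n₂/n₁ = 0.8868, so θ_B = arctan 0.8868 = 41.57°.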